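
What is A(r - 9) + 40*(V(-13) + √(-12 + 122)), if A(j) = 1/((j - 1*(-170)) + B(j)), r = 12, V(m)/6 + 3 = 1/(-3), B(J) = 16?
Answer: -151199/189 + 40*√110 ≈ -380.47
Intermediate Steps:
V(m) = -20 (V(m) = -18 + 6/(-3) = -18 + 6*(-⅓) = -18 - 2 = -20)
A(j) = 1/(186 + j) (A(j) = 1/((j - 1*(-170)) + 16) = 1/((j + 170) + 16) = 1/((170 + j) + 16) = 1/(186 + j))
A(r - 9) + 40*(V(-13) + √(-12 + 122)) = 1/(186 + (12 - 9)) + 40*(-20 + √(-12 + 122)) = 1/(186 + 3) + 40*(-20 + √110) = 1/189 + (-800 + 40*√110) = -151199/189 + 40*√110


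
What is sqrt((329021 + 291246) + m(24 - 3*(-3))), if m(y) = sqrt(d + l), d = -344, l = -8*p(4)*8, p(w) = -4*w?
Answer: sqrt(620267 + 2*sqrt(170)) ≈ 787.59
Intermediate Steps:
l = 1024 (l = -(-32)*4*8 = -8*(-16)*8 = 128*8 = 1024)
m(y) = 2*sqrt(170) (m(y) = sqrt(-344 + 1024) = sqrt(680) = 2*sqrt(170))
sqrt((329021 + 291246) + m(24 - 3*(-3))) = sqrt((329021 + 291246) + 2*sqrt(170)) = sqrt(620267 + 2*sqrt(170))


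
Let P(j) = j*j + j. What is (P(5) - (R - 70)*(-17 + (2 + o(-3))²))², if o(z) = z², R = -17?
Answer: 82410084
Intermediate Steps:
P(j) = j + j² (P(j) = j² + j = j + j²)
(P(5) - (R - 70)*(-17 + (2 + o(-3))²))² = (5*(1 + 5) - (-17 - 70)*(-17 + (2 + (-3)²)²))² = (5*6 - (-87)*(-17 + (2 + 9)²))² = (30 - (-87)*(-17 + 11²))² = (30 - (-87)*(-17 + 121))² = (30 - (-87)*104)² = (30 - 1*(-9048))² = (30 + 9048)² = 9078² = 82410084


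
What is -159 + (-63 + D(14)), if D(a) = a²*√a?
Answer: -222 + 196*√14 ≈ 511.36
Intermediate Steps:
D(a) = a^(5/2)
-159 + (-63 + D(14)) = -159 + (-63 + 14^(5/2)) = -159 + (-63 + 196*√14) = -222 + 196*√14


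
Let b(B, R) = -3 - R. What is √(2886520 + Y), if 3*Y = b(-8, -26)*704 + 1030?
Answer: √26030346/3 ≈ 1700.7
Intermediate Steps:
Y = 17222/3 (Y = ((-3 - 1*(-26))*704 + 1030)/3 = ((-3 + 26)*704 + 1030)/3 = (23*704 + 1030)/3 = (16192 + 1030)/3 = (⅓)*17222 = 17222/3 ≈ 5740.7)
√(2886520 + Y) = √(2886520 + 17222/3) = √(8676782/3) = √26030346/3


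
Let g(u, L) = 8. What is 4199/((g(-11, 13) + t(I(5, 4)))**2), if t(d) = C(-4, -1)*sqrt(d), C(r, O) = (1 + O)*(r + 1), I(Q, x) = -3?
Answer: 4199/64 ≈ 65.609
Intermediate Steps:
C(r, O) = (1 + O)*(1 + r)
t(d) = 0 (t(d) = (1 - 1 - 4 - 1*(-4))*sqrt(d) = (1 - 1 - 4 + 4)*sqrt(d) = 0*sqrt(d) = 0)
4199/((g(-11, 13) + t(I(5, 4)))**2) = 4199/((8 + 0)**2) = 4199/(8**2) = 4199/64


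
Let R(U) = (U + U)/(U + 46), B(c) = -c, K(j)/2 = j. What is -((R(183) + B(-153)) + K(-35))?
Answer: -19373/229 ≈ -84.598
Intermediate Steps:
K(j) = 2*j
R(U) = 2*U/(46 + U) (R(U) = (2*U)/(46 + U) = 2*U/(46 + U))
-((R(183) + B(-153)) + K(-35)) = -((2*183/(46 + 183) - 1*(-153)) + 2*(-35)) = -((2*183/229 + 153) - 70) = -((2*183*(1/229) + 153) - 70) = -((366/229 + 153) - 70) = -(35403/229 - 70) = -1*19373/229 = -19373/229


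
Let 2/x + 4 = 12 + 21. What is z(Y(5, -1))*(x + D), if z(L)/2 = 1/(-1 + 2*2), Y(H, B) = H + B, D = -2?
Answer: -112/87 ≈ -1.2874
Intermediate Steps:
x = 2/29 (x = 2/(-4 + (12 + 21)) = 2/(-4 + 33) = 2/29 ≈ 0.068966)
Y(H, B) = B + H
z(L) = ⅔ (z(L) = 2/(-1 + 2*2) = 2/(-1 + 4) = 2/3 = 2*(⅓) = ⅔)
z(Y(5, -1))*(x + D) = 2*(2/29 - 2)/3 = (⅔)*(-56/29) = -112/87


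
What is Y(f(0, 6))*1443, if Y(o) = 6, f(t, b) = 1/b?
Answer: 8658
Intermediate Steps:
f(t, b) = 1/b
Y(f(0, 6))*1443 = 6*1443 = 8658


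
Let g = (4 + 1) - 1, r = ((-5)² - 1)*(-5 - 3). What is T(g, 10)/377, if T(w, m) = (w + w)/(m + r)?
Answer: -4/34307 ≈ -0.00011659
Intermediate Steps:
r = -192 (r = (25 - 1)*(-8) = 24*(-8) = -192)
g = 4 (g = 5 - 1 = 4)
T(w, m) = 2*w/(-192 + m) (T(w, m) = (w + w)/(m - 192) = (2*w)/(-192 + m) = 2*w/(-192 + m))
T(g, 10)/377 = (2*4/(-192 + 10))/377 = (2*4/(-182))*(1/377) = (2*4*(-1/182))*(1/377) = -4/91*1/377 = -4/34307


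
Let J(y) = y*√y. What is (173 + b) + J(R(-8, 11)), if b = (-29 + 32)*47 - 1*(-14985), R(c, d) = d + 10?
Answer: 15299 + 21*√21 ≈ 15395.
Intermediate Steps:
R(c, d) = 10 + d
J(y) = y^(3/2)
b = 15126 (b = 3*47 + 14985 = 141 + 14985 = 15126)
(173 + b) + J(R(-8, 11)) = (173 + 15126) + (10 + 11)^(3/2) = 15299 + 21^(3/2) = 15299 + 21*√21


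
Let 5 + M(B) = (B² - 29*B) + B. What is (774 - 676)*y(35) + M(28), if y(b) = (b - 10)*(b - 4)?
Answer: 75945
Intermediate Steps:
M(B) = -5 + B² - 28*B (M(B) = -5 + ((B² - 29*B) + B) = -5 + (B² - 28*B) = -5 + B² - 28*B)
y(b) = (-10 + b)*(-4 + b)
(774 - 676)*y(35) + M(28) = (774 - 676)*(40 + 35² - 14*35) + (-5 + 28² - 28*28) = 98*(40 + 1225 - 490) + (-5 + 784 - 784) = 98*775 - 5 = 75950 - 5 = 75945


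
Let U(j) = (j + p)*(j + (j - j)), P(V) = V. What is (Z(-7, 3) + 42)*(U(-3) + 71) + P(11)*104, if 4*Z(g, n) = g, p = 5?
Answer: 15041/4 ≈ 3760.3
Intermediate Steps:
Z(g, n) = g/4
U(j) = j*(5 + j) (U(j) = (j + 5)*(j + (j - j)) = (5 + j)*(j + 0) = (5 + j)*j = j*(5 + j))
(Z(-7, 3) + 42)*(U(-3) + 71) + P(11)*104 = ((¼)*(-7) + 42)*(-3*(5 - 3) + 71) + 11*104 = (-7/4 + 42)*(-3*2 + 71) + 1144 = 161*(-6 + 71)/4 + 1144 = (161/4)*65 + 1144 = 10465/4 + 1144 = 15041/4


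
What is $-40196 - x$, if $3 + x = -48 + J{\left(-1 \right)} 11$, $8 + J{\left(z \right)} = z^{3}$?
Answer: $-40046$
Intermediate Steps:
$J{\left(z \right)} = -8 + z^{3}$
$x = -150$ ($x = -3 + \left(-48 + \left(-8 + \left(-1\right)^{3}\right) 11\right) = -3 + \left(-48 + \left(-8 - 1\right) 11\right) = -3 - 147 = -150$)
$-40196 - x = -40196 - -150 = -40196 + 150 = -40046$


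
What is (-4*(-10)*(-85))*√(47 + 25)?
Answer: -20400*√2 ≈ -28850.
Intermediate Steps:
(-4*(-10)*(-85))*√(47 + 25) = (40*(-85))*√72 = -20400*√2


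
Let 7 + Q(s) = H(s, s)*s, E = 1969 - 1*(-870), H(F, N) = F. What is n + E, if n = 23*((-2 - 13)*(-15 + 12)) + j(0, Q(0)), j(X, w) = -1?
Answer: 3873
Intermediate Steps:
E = 2839 (E = 1969 + 870 = 2839)
Q(s) = -7 + s**2 (Q(s) = -7 + s*s = -7 + s**2)
n = 1034 (n = 23*((-2 - 13)*(-15 + 12)) - 1 = 23*(-15*(-3)) - 1 = 23*45 - 1 = 1035 - 1 = 1034)
n + E = 1034 + 2839 = 3873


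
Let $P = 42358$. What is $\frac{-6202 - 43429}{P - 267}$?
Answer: $- \frac{49631}{42091} \approx -1.1791$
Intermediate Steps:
$\frac{-6202 - 43429}{P - 267} = \frac{-6202 - 43429}{42358 - 267} = - \frac{49631}{42091}$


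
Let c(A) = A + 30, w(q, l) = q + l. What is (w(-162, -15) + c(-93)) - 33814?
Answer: -34054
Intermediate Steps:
w(q, l) = l + q
c(A) = 30 + A
(w(-162, -15) + c(-93)) - 33814 = ((-15 - 162) + (30 - 93)) - 33814 = (-177 - 63) - 33814 = -240 - 33814 = -34054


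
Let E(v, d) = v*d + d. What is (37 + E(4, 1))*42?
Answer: 1764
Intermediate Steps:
E(v, d) = d + d*v (E(v, d) = d*v + d = d + d*v)
(37 + E(4, 1))*42 = (37 + 1*(1 + 4))*42 = (37 + 1*5)*42 = (37 + 5)*42 = 42*42 = 1764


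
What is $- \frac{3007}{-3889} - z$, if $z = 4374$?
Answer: $- \frac{17007479}{3889} \approx -4373.2$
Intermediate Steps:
$- \frac{3007}{-3889} - z = - \frac{3007}{-3889} - 4374 = \left(-3007\right) \left(- \frac{1}{3889}\right) - 4374 = \frac{3007}{3889} - 4374 = - \frac{17007479}{3889}$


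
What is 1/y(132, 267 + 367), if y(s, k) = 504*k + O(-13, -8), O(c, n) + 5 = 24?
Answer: 1/319555 ≈ 3.1294e-6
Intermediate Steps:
O(c, n) = 19 (O(c, n) = -5 + 24 = 19)
y(s, k) = 19 + 504*k (y(s, k) = 504*k + 19 = 19 + 504*k)
1/y(132, 267 + 367) = 1/(19 + 504*(267 + 367)) = 1/(19 + 504*634) = 1/(19 + 319536) = 1/319555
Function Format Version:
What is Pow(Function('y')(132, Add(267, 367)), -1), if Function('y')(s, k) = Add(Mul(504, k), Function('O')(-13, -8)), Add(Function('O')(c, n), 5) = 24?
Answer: Rational(1, 319555) ≈ 3.1294e-6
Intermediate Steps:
Function('O')(c, n) = 19 (Function('O')(c, n) = Add(-5, 24) = 19)
Function('y')(s, k) = Add(19, Mul(504, k)) (Function('y')(s, k) = Add(Mul(504, k), 19) = Add(19, Mul(504, k)))
Pow(Function('y')(132, Add(267, 367)), -1) = Pow(Add(19, Mul(504, Add(267, 367))), -1) = Pow(Add(19, Mul(504, 634)), -1) = Pow(Add(19, 319536), -1) = Pow(319555, -1) = Rational(1, 319555)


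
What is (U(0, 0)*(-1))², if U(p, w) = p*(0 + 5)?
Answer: 0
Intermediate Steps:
U(p, w) = 5*p (U(p, w) = p*5 = 5*p)
(U(0, 0)*(-1))² = ((5*0)*(-1))² = (0*(-1))² = 0² = 0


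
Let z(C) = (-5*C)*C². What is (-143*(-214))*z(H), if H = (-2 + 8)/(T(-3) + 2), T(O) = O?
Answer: 33050160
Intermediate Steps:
H = -6 (H = (-2 + 8)/(-3 + 2) = 6/(-1) = 6*(-1) = -6)
z(C) = -5*C³
(-143*(-214))*z(H) = (-143*(-214))*(-5*(-6)³) = 30602*(-5*(-216)) = 30602*1080 = 33050160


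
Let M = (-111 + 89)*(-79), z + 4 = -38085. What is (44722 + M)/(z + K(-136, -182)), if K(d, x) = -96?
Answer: -9292/7637 ≈ -1.2167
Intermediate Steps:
z = -38089 (z = -4 - 38085 = -38089)
M = 1738 (M = -22*(-79) = 1738)
(44722 + M)/(z + K(-136, -182)) = (44722 + 1738)/(-38089 - 96) = 46460/(-38185) = 46460*(-1/38185) = -9292/7637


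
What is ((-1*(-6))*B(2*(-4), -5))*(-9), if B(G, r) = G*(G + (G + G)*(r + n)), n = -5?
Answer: 65664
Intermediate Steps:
B(G, r) = G*(G + 2*G*(-5 + r)) (B(G, r) = G*(G + (G + G)*(r - 5)) = G*(G + (2*G)*(-5 + r)) = G*(G + 2*G*(-5 + r)))
((-1*(-6))*B(2*(-4), -5))*(-9) = ((-1*(-6))*((2*(-4))**2*(-9 + 2*(-5))))*(-9) = (6*((-8)**2*(-9 - 10)))*(-9) = (6*(64*(-19)))*(-9) = (6*(-1216))*(-9) = -7296*(-9) = 65664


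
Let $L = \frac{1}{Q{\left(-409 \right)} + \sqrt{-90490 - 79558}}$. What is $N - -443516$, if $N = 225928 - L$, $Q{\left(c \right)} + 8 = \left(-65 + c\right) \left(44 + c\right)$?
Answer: $\frac{10018183285683043}{14964931026} + \frac{2 i \sqrt{2657}}{7482465513} \approx 6.6944 \cdot 10^{5} + 1.3778 \cdot 10^{-8} i$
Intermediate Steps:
$Q{\left(c \right)} = -8 + \left(-65 + c\right) \left(44 + c\right)$
$L = \frac{1}{173002 + 8 i \sqrt{2657}}$ ($L = \frac{1}{\left(-2868 + \left(-409\right)^{2} - -8589\right) + \sqrt{-90490 - 79558}} = \frac{1}{\left(-2868 + 167281 + 8589\right) + \sqrt{-170048}} = \frac{1}{173002 + 8 i \sqrt{2657}} \approx 5.7802 \cdot 10^{-6} - 1.378 \cdot 10^{-8} i$)
$N = \frac{3380996936755627}{14964931026} + \frac{2 i \sqrt{2657}}{7482465513}$ ($N = 225928 - \left(\frac{86501}{14964931026} - \frac{2 i \sqrt{2657}}{7482465513}\right) = \frac{3380996936755627}{14964931026} + \frac{2 i \sqrt{2657}}{7482465513} \approx 2.2593 \cdot 10^{5} + 1.3778 \cdot 10^{-8} i$)
$N - -443516 = \left(\frac{3380996936755627}{14964931026} + \frac{2 i \sqrt{2657}}{7482465513}\right) - -443516 = \left(\frac{3380996936755627}{14964931026} + \frac{2 i \sqrt{2657}}{7482465513}\right) + 443516 = \frac{10018183285683043}{14964931026} + \frac{2 i \sqrt{2657}}{7482465513}$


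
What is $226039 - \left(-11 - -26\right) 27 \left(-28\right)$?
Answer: $237379$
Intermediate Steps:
$226039 - \left(-11 - -26\right) 27 \left(-28\right) = 226039 - \left(-11 + 26\right) 27 \left(-28\right) = 226039 - 15 \cdot 27 \left(-28\right) = 226039 - 405 \left(-28\right) = 226039 - -11340 = 226039 + 11340 = 237379$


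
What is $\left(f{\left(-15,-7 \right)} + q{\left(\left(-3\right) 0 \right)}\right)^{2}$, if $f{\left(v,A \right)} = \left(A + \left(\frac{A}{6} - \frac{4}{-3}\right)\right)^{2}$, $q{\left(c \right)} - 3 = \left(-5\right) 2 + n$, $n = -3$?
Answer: $\frac{1745041}{1296} \approx 1346.5$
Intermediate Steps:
$q{\left(c \right)} = -10$ ($q{\left(c \right)} = 3 - 13 = -10$)
$f{\left(v,A \right)} = \left(\frac{4}{3} + \frac{7 A}{6}\right)^{2}$ ($f{\left(v,A \right)} = \left(A + \left(A \frac{1}{6} - - \frac{4}{3}\right)\right)^{2} = \left(A + \left(\frac{A}{6} + \frac{4}{3}\right)\right)^{2} = \left(A + \left(\frac{4}{3} + \frac{A}{6}\right)\right)^{2} = \left(\frac{4}{3} + \frac{7 A}{6}\right)^{2}$)
$\left(f{\left(-15,-7 \right)} + q{\left(\left(-3\right) 0 \right)}\right)^{2} = \left(\frac{\left(8 + 7 \left(-7\right)\right)^{2}}{36} - 10\right)^{2} = \left(\frac{\left(8 - 49\right)^{2}}{36} - 10\right)^{2} = \left(\frac{\left(-41\right)^{2}}{36} - 10\right)^{2} = \left(\frac{1}{36} \cdot 1681 - 10\right)^{2} = \left(\frac{1681}{36} - 10\right)^{2} = \left(\frac{1321}{36}\right)^{2} = \frac{1745041}{1296}$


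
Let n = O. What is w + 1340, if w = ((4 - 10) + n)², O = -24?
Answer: 2240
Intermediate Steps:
n = -24
w = 900 (w = ((4 - 10) - 24)² = (-6 - 24)² = (-30)² = 900)
w + 1340 = 900 + 1340 = 2240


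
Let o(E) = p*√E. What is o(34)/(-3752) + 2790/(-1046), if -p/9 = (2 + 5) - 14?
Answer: -1395/523 - 9*√34/536 ≈ -2.7652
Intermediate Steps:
p = 63 (p = -9*((2 + 5) - 14) = -9*(7 - 14) = -9*(-7) = 63)
o(E) = 63*√E
o(34)/(-3752) + 2790/(-1046) = (63*√34)/(-3752) + 2790/(-1046) = (63*√34)*(-1/3752) + 2790*(-1/1046) = -9*√34/536 - 1395/523 = -1395/523 - 9*√34/536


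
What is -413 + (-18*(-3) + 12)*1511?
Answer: 99313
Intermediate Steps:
-413 + (-18*(-3) + 12)*1511 = -413 + (54 + 12)*1511 = -413 + 66*1511 = -413 + 99726 = 99313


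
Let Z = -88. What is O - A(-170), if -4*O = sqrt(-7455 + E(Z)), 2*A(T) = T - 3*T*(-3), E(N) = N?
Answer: 850 - I*sqrt(7543)/4 ≈ 850.0 - 21.713*I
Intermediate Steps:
A(T) = 5*T (A(T) = (T - 3*T*(-3))/2 = (T + 9*T)/2 = (10*T)/2 = 5*T)
O = -I*sqrt(7543)/4 (O = -sqrt(-7455 - 88)/4 = -I*sqrt(7543)/4 ≈ -21.713*I)
O - A(-170) = -I*sqrt(7543)/4 - 5*(-170) = -I*sqrt(7543)/4 - 1*(-850) = -I*sqrt(7543)/4 + 850 = 850 - I*sqrt(7543)/4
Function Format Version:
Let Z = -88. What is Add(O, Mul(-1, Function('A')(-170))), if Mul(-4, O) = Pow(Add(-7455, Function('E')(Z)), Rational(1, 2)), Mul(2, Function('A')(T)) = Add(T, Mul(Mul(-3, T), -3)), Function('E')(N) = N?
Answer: Add(850, Mul(Rational(-1, 4), I, Pow(7543, Rational(1, 2)))) ≈ Add(850.00, Mul(-21.713, I))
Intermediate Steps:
Function('A')(T) = Mul(5, T) (Function('A')(T) = Mul(Rational(1, 2), Add(T, Mul(Mul(-3, T), -3))) = Mul(Rational(1, 2), Add(T, Mul(9, T))) = Mul(Rational(1, 2), Mul(10, T)) = Mul(5, T))
O = Mul(Rational(-1, 4), I, Pow(7543, Rational(1, 2))) (O = Mul(Rational(-1, 4), Pow(Add(-7455, -88), Rational(1, 2))) = Mul(Rational(-1, 4), Pow(-7543, Rational(1, 2))) = Mul(Rational(-1, 4), Mul(I, Pow(7543, Rational(1, 2)))) = Mul(Rational(-1, 4), I, Pow(7543, Rational(1, 2))) ≈ Mul(-21.713, I))
Add(O, Mul(-1, Function('A')(-170))) = Add(Mul(Rational(-1, 4), I, Pow(7543, Rational(1, 2))), Mul(-1, Mul(5, -170))) = Add(Mul(Rational(-1, 4), I, Pow(7543, Rational(1, 2))), Mul(-1, -850)) = Add(Mul(Rational(-1, 4), I, Pow(7543, Rational(1, 2))), 850) = Add(850, Mul(Rational(-1, 4), I, Pow(7543, Rational(1, 2))))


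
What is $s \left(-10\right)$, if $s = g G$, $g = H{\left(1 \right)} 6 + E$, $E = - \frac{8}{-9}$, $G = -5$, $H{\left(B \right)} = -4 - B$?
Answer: $- \frac{13100}{9} \approx -1455.6$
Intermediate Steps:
$E = \frac{8}{9}$ ($E = \left(-8\right) \left(- \frac{1}{9}\right) = \frac{8}{9} \approx 0.88889$)
$g = - \frac{262}{9}$ ($g = \left(-4 - 1\right) 6 + \frac{8}{9} = \left(-5\right) 6 + \frac{8}{9} = -30 + \frac{8}{9} = - \frac{262}{9} \approx -29.111$)
$s = \frac{1310}{9}$ ($s = \left(- \frac{262}{9}\right) \left(-5\right) = \frac{1310}{9} \approx 145.56$)
$s \left(-10\right) = \frac{1310}{9} \left(-10\right) = - \frac{13100}{9}$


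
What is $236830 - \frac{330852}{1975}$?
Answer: $\frac{5916562}{25} \approx 2.3666 \cdot 10^{5}$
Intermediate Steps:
$236830 - \frac{330852}{1975} = 236830 - \frac{4188}{25} = \frac{5916562}{25}$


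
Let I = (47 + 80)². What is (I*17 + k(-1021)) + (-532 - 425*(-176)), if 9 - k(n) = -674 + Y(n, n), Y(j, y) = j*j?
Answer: -693297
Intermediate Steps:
Y(j, y) = j²
I = 16129 (I = 127² = 16129)
k(n) = 683 - n² (k(n) = 9 - (-674 + n²) = 9 + (674 - n²) = 683 - n²)
(I*17 + k(-1021)) + (-532 - 425*(-176)) = (16129*17 + (683 - 1*(-1021)²)) + (-532 - 425*(-176)) = (274193 + (683 - 1*1042441)) + (-532 + 74800) = (274193 + (683 - 1042441)) + 74268 = (274193 - 1041758) + 74268 = -767565 + 74268 = -693297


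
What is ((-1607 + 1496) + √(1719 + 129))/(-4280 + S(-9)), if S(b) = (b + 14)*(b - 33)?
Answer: 111/4490 - √462/2245 ≈ 0.015147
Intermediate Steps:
S(b) = (-33 + b)*(14 + b) (S(b) = (14 + b)*(-33 + b) = (-33 + b)*(14 + b))
((-1607 + 1496) + √(1719 + 129))/(-4280 + S(-9)) = ((-1607 + 1496) + √(1719 + 129))/(-4280 + (-462 + (-9)² - 19*(-9))) = (-111 + √1848)/(-4280 + (-462 + 81 + 171)) = (-111 + 2*√462)/(-4280 - 210) = (-111 + 2*√462)/(-4490) = (-111 + 2*√462)*(-1/4490) = 111/4490 - √462/2245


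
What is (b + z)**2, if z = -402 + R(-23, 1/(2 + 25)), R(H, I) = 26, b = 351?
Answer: 625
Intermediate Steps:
z = -376 (z = -402 + 26 = -376)
(b + z)**2 = (351 - 376)**2 = (-25)**2 = 625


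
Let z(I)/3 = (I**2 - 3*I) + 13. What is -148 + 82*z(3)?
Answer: 3050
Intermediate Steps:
z(I) = 39 - 9*I + 3*I**2 (z(I) = 3*((I**2 - 3*I) + 13) = 3*(13 + I**2 - 3*I) = 39 - 9*I + 3*I**2)
-148 + 82*z(3) = -148 + 82*(39 - 9*3 + 3*3**2) = -148 + 82*(39 - 27 + 3*9) = -148 + 82*(39 - 27 + 27) = -148 + 82*39 = -148 + 3198 = 3050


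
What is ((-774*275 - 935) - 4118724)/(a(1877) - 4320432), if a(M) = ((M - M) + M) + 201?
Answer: 4332509/4318354 ≈ 1.0033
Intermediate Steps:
a(M) = 201 + M (a(M) = (0 + M) + 201 = M + 201 = 201 + M)
((-774*275 - 935) - 4118724)/(a(1877) - 4320432) = ((-774*275 - 935) - 4118724)/((201 + 1877) - 4320432) = ((-212850 - 935) - 4118724)/(2078 - 4320432) = (-213785 - 4118724)/(-4318354) = -4332509*(-1/4318354) = 4332509/4318354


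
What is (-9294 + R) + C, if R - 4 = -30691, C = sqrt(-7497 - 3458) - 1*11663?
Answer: -51644 + I*sqrt(10955) ≈ -51644.0 + 104.67*I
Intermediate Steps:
C = -11663 + I*sqrt(10955) (C = sqrt(-10955) - 11663 = I*sqrt(10955) - 11663 = -11663 + I*sqrt(10955) ≈ -11663.0 + 104.67*I)
R = -30687 (R = 4 - 30691 = -30687)
(-9294 + R) + C = (-9294 - 30687) + (-11663 + I*sqrt(10955)) = -39981 + (-11663 + I*sqrt(10955)) = -51644 + I*sqrt(10955)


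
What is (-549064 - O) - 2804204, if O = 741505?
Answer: -4094773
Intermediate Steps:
(-549064 - O) - 2804204 = (-549064 - 1*741505) - 2804204 = (-549064 - 741505) - 2804204 = -1290569 - 2804204 = -4094773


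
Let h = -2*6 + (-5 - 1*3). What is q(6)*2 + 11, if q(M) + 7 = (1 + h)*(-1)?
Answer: 35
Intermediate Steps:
h = -20 (h = -12 + (-5 - 3) = -12 - 8 = -20)
q(M) = 12 (q(M) = -7 + (1 - 20)*(-1) = -7 - 19*(-1) = -7 + 19 = 12)
q(6)*2 + 11 = 12*2 + 11 = 24 + 11 = 35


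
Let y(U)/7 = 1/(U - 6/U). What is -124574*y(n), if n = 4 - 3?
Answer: 872018/5 ≈ 1.7440e+5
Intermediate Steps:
n = 1
y(U) = 7/(U - 6/U)
-124574*y(n) = -872018/(-6 + 1²) = -872018/(-6 + 1) = -872018/(-5) = -872018*(-1)/5 = -124574*(-7/5) = 872018/5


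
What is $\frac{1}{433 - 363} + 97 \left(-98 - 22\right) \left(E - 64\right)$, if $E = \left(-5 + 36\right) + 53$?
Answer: $- \frac{16295999}{70} \approx -2.328 \cdot 10^{5}$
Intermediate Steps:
$E = 84$ ($E = 31 + 53 = 84$)
$\frac{1}{433 - 363} + 97 \left(-98 - 22\right) \left(E - 64\right) = \frac{1}{433 - 363} + 97 \left(-98 - 22\right) \left(84 - 64\right) = \frac{1}{70} + 97 \left(\left(-120\right) 20\right) = \frac{1}{70} + 97 \left(-2400\right) = \frac{1}{70} - 232800 = - \frac{16295999}{70}$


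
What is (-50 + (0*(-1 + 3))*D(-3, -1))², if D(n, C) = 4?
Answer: 2500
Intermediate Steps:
(-50 + (0*(-1 + 3))*D(-3, -1))² = (-50 + (0*(-1 + 3))*4)² = (-50 + (0*2)*4)² = (-50 + 0*4)² = (-50 + 0)² = (-50)² = 2500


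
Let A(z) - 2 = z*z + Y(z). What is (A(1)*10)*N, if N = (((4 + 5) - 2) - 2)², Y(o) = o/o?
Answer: 1000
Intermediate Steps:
Y(o) = 1
N = 25 (N = ((9 - 2) - 2)² = (7 - 2)² = 5² = 25)
A(z) = 3 + z² (A(z) = 2 + (z*z + 1) = 2 + (z² + 1) = 2 + (1 + z²) = 3 + z²)
(A(1)*10)*N = ((3 + 1²)*10)*25 = ((3 + 1)*10)*25 = (4*10)*25 = 40*25 = 1000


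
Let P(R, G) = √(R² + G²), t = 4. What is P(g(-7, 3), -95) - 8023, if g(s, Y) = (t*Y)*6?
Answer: -8023 + √14209 ≈ -7903.8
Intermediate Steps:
g(s, Y) = 24*Y (g(s, Y) = (4*Y)*6 = 24*Y)
P(R, G) = √(G² + R²)
P(g(-7, 3), -95) - 8023 = √((-95)² + (24*3)²) - 8023 = √(9025 + 72²) - 8023 = √(9025 + 5184) - 8023 = √14209 - 8023 = -8023 + √14209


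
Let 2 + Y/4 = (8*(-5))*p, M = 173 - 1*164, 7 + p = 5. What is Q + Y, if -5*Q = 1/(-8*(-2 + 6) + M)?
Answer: 35881/115 ≈ 312.01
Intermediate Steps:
p = -2 (p = -7 + 5 = -2)
M = 9 (M = 173 - 164 = 9)
Q = 1/115 (Q = -1/(5*(-8*(-2 + 6) + 9)) = -1/(5*(-8*4 + 9)) = -1/(5*(-32 + 9)) = -⅕/(-23) = -⅕*(-1/23) = 1/115 ≈ 0.0086956)
Y = 312 (Y = -8 + 4*((8*(-5))*(-2)) = -8 + 4*(-40*(-2)) = -8 + 4*80 = -8 + 320 = 312)
Q + Y = 1/115 + 312 = 35881/115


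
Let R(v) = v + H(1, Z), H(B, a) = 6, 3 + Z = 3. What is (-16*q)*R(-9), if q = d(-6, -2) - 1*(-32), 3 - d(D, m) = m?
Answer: 1776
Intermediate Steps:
Z = 0 (Z = -3 + 3 = 0)
d(D, m) = 3 - m
R(v) = 6 + v (R(v) = v + 6 = 6 + v)
q = 37 (q = (3 - 1*(-2)) - 1*(-32) = (3 + 2) + 32 = 5 + 32 = 37)
(-16*q)*R(-9) = (-16*37)*(6 - 9) = -592*(-3) = 1776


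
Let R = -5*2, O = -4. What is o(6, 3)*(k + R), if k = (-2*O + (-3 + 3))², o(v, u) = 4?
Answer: 216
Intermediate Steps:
R = -10
k = 64 (k = (-2*(-4) + (-3 + 3))² = (8 + 0)² = 8² = 64)
o(6, 3)*(k + R) = 4*(64 - 10) = 4*54 = 216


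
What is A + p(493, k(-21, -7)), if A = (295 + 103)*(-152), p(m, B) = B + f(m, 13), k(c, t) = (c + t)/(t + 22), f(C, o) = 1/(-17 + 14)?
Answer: -302491/5 ≈ -60498.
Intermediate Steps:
f(C, o) = -1/3 (f(C, o) = 1/(-3) = -1/3)
k(c, t) = (c + t)/(22 + t)
p(m, B) = -1/3 + B (p(m, B) = B - 1/3 = -1/3 + B)
A = -60496 (A = 398*(-152) = -60496)
A + p(493, k(-21, -7)) = -60496 + (-1/3 + (-21 - 7)/(22 - 7)) = -60496 + (-1/3 - 28/15) = -60496 - 11/5 = -302491/5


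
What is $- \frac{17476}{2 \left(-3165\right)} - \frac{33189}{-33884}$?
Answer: $\frac{401121577}{107242860} \approx 3.7403$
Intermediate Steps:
$- \frac{17476}{2 \left(-3165\right)} - \frac{33189}{-33884} = - \frac{17476}{-6330} - - \frac{33189}{33884} = \left(-17476\right) \left(- \frac{1}{6330}\right) + \frac{33189}{33884} = \frac{8738}{3165} + \frac{33189}{33884} = \frac{401121577}{107242860}$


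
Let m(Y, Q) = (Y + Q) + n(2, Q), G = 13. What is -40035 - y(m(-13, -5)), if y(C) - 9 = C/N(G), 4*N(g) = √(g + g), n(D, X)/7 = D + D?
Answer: -40044 - 20*√26/13 ≈ -40052.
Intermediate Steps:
n(D, X) = 14*D (n(D, X) = 7*(D + D) = 7*(2*D) = 14*D)
m(Y, Q) = 28 + Q + Y (m(Y, Q) = (Y + Q) + 14*2 = (Q + Y) + 28 = 28 + Q + Y)
N(g) = √2*√g/4 (N(g) = √(g + g)/4 = √(2*g)/4 = (√2*√g)/4 = √2*√g/4)
y(C) = 9 + 2*C*√26/13 (y(C) = 9 + C/((√2*√13/4)) = 9 + C/((√26/4)) = 9 + C*(2*√26/13) = 9 + 2*C*√26/13)
-40035 - y(m(-13, -5)) = -40035 - (9 + 2*(28 - 5 - 13)*√26/13) = -40035 - (9 + (2/13)*10*√26) = -40035 - (9 + 20*√26/13) = -40035 + (-9 - 20*√26/13) = -40044 - 20*√26/13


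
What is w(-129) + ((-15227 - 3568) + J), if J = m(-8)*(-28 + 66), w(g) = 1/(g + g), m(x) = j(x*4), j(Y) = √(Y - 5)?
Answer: -4849111/258 + 38*I*√37 ≈ -18795.0 + 231.15*I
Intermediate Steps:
j(Y) = √(-5 + Y)
m(x) = √(-5 + 4*x) (m(x) = √(-5 + x*4) = √(-5 + 4*x))
w(g) = 1/(2*g)
J = 38*I*√37 (J = √(-5 + 4*(-8))*(-28 + 66) = √(-5 - 32)*38 = √(-37)*38 = (I*√37)*38 = 38*I*√37 ≈ 231.15*I)
w(-129) + ((-15227 - 3568) + J) = (½)/(-129) + ((-15227 - 3568) + 38*I*√37) = (½)*(-1/129) + (-18795 + 38*I*√37) = -1/258 + (-18795 + 38*I*√37) = -4849111/258 + 38*I*√37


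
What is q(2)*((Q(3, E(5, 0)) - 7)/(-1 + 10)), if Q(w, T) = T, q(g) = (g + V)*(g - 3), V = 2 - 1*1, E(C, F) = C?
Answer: 2/3 ≈ 0.66667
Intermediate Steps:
V = 1 (V = 2 - 1 = 1)
q(g) = (1 + g)*(-3 + g) (q(g) = (g + 1)*(g - 3) = (1 + g)*(-3 + g))
q(2)*((Q(3, E(5, 0)) - 7)/(-1 + 10)) = (-3 + 2**2 - 2*2)*((5 - 7)/(-1 + 10)) = (-3 + 4 - 4)*(-2/9) = -(-6)/9 = -3*(-2/9) = 2/3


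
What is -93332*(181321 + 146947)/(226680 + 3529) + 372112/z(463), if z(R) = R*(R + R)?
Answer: -6567775077510440/49349673121 ≈ -1.3309e+5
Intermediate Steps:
z(R) = 2*R**2 (z(R) = R*(2*R) = 2*R**2)
-93332*(181321 + 146947)/(226680 + 3529) + 372112/z(463) = -93332*(181321 + 146947)/(226680 + 3529) + 372112/((2*463**2)) = -93332/(230209/328268) + 372112/((2*214369)) = -93332/(230209*(1/328268)) + 372112/428738 = -93332/230209/328268 + 372112*(1/428738) = -93332*328268/230209 + 186056/214369 = -30637908976/230209 + 186056/214369 = -6567775077510440/49349673121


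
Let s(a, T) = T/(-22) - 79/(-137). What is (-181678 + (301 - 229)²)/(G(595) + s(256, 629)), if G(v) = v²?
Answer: -531952916/1066946915 ≈ -0.49857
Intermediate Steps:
s(a, T) = 79/137 - T/22 (s(a, T) = T*(-1/22) - 79*(-1/137) = -T/22 + 79/137 = 79/137 - T/22)
(-181678 + (301 - 229)²)/(G(595) + s(256, 629)) = (-181678 + (301 - 229)²)/(595² + (79/137 - 1/22*629)) = (-181678 + 72²)/(354025 + (79/137 - 629/22)) = (-181678 + 5184)/(354025 - 84435/3014) = -176494/1066946915/3014 = -176494*3014/1066946915 = -531952916/1066946915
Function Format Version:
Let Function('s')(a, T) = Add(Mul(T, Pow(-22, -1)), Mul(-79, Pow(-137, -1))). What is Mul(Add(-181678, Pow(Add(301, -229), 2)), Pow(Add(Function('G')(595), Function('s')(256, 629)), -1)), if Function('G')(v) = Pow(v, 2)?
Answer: Rational(-531952916, 1066946915) ≈ -0.49857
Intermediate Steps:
Function('s')(a, T) = Add(Rational(79, 137), Mul(Rational(-1, 22), T)) (Function('s')(a, T) = Add(Mul(T, Rational(-1, 22)), Mul(-79, Rational(-1, 137))) = Add(Mul(Rational(-1, 22), T), Rational(79, 137)) = Add(Rational(79, 137), Mul(Rational(-1, 22), T)))
Mul(Add(-181678, Pow(Add(301, -229), 2)), Pow(Add(Function('G')(595), Function('s')(256, 629)), -1)) = Mul(Add(-181678, Pow(Add(301, -229), 2)), Pow(Add(Pow(595, 2), Add(Rational(79, 137), Mul(Rational(-1, 22), 629))), -1)) = Mul(Add(-181678, Pow(72, 2)), Pow(Add(354025, Add(Rational(79, 137), Rational(-629, 22))), -1)) = Mul(Add(-181678, 5184), Pow(Add(354025, Rational(-84435, 3014)), -1)) = Mul(-176494, Pow(Rational(1066946915, 3014), -1)) = Mul(-176494, Rational(3014, 1066946915)) = Rational(-531952916, 1066946915)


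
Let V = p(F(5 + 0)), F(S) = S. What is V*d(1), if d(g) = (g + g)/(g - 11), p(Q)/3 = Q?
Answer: -3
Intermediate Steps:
p(Q) = 3*Q
V = 15 (V = 3*(5 + 0) = 3*5 = 15)
d(g) = 2*g/(-11 + g) (d(g) = (2*g)/(-11 + g) = 2*g/(-11 + g))
V*d(1) = 15*(2*1/(-11 + 1)) = 15*(2*1/(-10)) = 15*(2*1*(-1/10)) = 15*(-1/5) = -3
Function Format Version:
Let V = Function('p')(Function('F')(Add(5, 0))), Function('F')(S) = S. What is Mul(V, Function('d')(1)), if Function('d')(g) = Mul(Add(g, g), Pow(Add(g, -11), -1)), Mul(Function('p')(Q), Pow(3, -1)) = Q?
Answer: -3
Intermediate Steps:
Function('p')(Q) = Mul(3, Q)
V = 15 (V = Mul(3, Add(5, 0)) = Mul(3, 5) = 15)
Function('d')(g) = Mul(2, g, Pow(Add(-11, g), -1)) (Function('d')(g) = Mul(Mul(2, g), Pow(Add(-11, g), -1)) = Mul(2, g, Pow(Add(-11, g), -1)))
Mul(V, Function('d')(1)) = Mul(15, Mul(2, 1, Pow(Add(-11, 1), -1))) = Mul(15, Mul(2, 1, Pow(-10, -1))) = Mul(15, Mul(2, 1, Rational(-1, 10))) = Mul(15, Rational(-1, 5)) = -3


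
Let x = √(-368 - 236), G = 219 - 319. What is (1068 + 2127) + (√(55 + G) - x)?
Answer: 3195 - 2*I*√151 + 3*I*√5 ≈ 3195.0 - 17.868*I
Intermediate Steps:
G = -100
x = 2*I*√151 (x = √(-604) = 2*I*√151 ≈ 24.576*I)
(1068 + 2127) + (√(55 + G) - x) = (1068 + 2127) + (√(55 - 100) - 2*I*√151) = 3195 + (√(-45) - 2*I*√151) = 3195 + (3*I*√5 - 2*I*√151) = 3195 + (-2*I*√151 + 3*I*√5) = 3195 - 2*I*√151 + 3*I*√5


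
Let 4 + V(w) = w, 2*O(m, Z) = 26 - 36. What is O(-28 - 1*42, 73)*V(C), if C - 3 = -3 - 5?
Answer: 45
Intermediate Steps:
C = -5 (C = 3 + (-3 - 5) = 3 - 8 = -5)
O(m, Z) = -5 (O(m, Z) = (26 - 36)/2 = (½)*(-10) = -5)
V(w) = -4 + w
O(-28 - 1*42, 73)*V(C) = -5*(-4 - 5) = -5*(-9) = 45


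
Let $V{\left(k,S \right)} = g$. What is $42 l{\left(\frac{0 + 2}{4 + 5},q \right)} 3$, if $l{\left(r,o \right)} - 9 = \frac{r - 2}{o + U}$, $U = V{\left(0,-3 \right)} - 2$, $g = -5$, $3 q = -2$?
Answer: $\frac{26754}{23} \approx 1163.2$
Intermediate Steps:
$q = - \frac{2}{3}$ ($q = \frac{1}{3} \left(-2\right) = - \frac{2}{3} \approx -0.66667$)
$V{\left(k,S \right)} = -5$
$U = -7$ ($U = -5 - 2 = -7$)
$l{\left(r,o \right)} = 9 + \frac{-2 + r}{-7 + o}$ ($l{\left(r,o \right)} = 9 + \frac{r - 2}{o - 7} = 9 + \frac{-2 + r}{-7 + o}$)
$42 l{\left(\frac{0 + 2}{4 + 5},q \right)} 3 = 42 \frac{-65 + \frac{0 + 2}{4 + 5} + 9 \left(- \frac{2}{3}\right)}{-7 - \frac{2}{3}} \cdot 3 = 42 \frac{-65 + \frac{2}{9} - 6}{- \frac{23}{3}} \cdot 3 = 42 \left(- \frac{3 \left(-65 + 2 \cdot \frac{1}{9} - 6\right)}{23}\right) 3 = 42 \left(- \frac{3 \left(-65 + \frac{2}{9} - 6\right)}{23}\right) 3 = 42 \left(\left(- \frac{3}{23}\right) \left(- \frac{637}{9}\right)\right) 3 = 42 \cdot \frac{637}{69} \cdot 3 = \frac{8918}{23} \cdot 3 = \frac{26754}{23}$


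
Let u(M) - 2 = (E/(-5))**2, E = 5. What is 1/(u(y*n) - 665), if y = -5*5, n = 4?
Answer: -1/662 ≈ -0.0015106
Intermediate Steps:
y = -25
u(M) = 3 (u(M) = 2 + (5/(-5))**2 = 2 + (5*(-1/5))**2 = 2 + (-1)**2 = 2 + 1 = 3)
1/(u(y*n) - 665) = 1/(3 - 665) = 1/(-662) = -1/662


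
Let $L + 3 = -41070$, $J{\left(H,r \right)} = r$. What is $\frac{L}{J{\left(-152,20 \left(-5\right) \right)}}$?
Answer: $\frac{41073}{100} \approx 410.73$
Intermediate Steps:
$L = -41073$ ($L = -3 - 41070 = -41073$)
$\frac{L}{J{\left(-152,20 \left(-5\right) \right)}} = - \frac{41073}{20 \left(-5\right)} = - \frac{41073}{-100} = \left(-41073\right) \left(- \frac{1}{100}\right) = \frac{41073}{100}$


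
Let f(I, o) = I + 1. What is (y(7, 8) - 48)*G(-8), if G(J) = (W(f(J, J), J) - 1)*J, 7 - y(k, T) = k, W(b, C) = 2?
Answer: 384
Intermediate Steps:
f(I, o) = 1 + I
y(k, T) = 7 - k
G(J) = J (G(J) = (2 - 1)*J = 1*J = J)
(y(7, 8) - 48)*G(-8) = ((7 - 1*7) - 48)*(-8) = ((7 - 7) - 48)*(-8) = (0 - 48)*(-8) = -48*(-8) = 384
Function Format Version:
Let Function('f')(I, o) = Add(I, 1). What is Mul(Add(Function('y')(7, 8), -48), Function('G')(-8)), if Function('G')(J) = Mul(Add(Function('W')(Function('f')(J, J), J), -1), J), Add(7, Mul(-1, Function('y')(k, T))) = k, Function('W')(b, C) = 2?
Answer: 384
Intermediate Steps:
Function('f')(I, o) = Add(1, I)
Function('y')(k, T) = Add(7, Mul(-1, k))
Function('G')(J) = J (Function('G')(J) = Mul(Add(2, -1), J) = Mul(1, J) = J)
Mul(Add(Function('y')(7, 8), -48), Function('G')(-8)) = Mul(Add(Add(7, Mul(-1, 7)), -48), -8) = Mul(Add(Add(7, -7), -48), -8) = Mul(Add(0, -48), -8) = Mul(-48, -8) = 384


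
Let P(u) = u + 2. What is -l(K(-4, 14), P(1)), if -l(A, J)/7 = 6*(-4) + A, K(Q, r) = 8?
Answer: -112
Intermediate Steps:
P(u) = 2 + u
l(A, J) = 168 - 7*A (l(A, J) = -7*(6*(-4) + A) = -7*(-24 + A) = 168 - 7*A)
-l(K(-4, 14), P(1)) = -(168 - 7*8) = -(168 - 56) = -1*112 = -112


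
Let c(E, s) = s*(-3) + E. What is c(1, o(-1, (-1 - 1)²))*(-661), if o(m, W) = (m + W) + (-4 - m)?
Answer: -661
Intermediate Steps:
o(m, W) = -4 + W (o(m, W) = (W + m) + (-4 - m) = -4 + W)
c(E, s) = E - 3*s (c(E, s) = -3*s + E = E - 3*s)
c(1, o(-1, (-1 - 1)²))*(-661) = (1 - 3*(-4 + (-1 - 1)²))*(-661) = (1 - 3*(-4 + (-2)²))*(-661) = (1 - 3*(-4 + 4))*(-661) = (1 - 3*0)*(-661) = (1 + 0)*(-661) = 1*(-661) = -661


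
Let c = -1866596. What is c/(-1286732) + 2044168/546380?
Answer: 228135443841/43940289385 ≈ 5.1919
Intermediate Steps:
c/(-1286732) + 2044168/546380 = -1866596/(-1286732) + 2044168/546380 = -1866596*(-1/1286732) + 2044168*(1/546380) = 466649/321683 + 511042/136595 = 228135443841/43940289385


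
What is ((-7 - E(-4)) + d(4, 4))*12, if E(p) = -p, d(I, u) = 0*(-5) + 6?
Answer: -60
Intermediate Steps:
d(I, u) = 6 (d(I, u) = 0 + 6 = 6)
((-7 - E(-4)) + d(4, 4))*12 = ((-7 - (-1)*(-4)) + 6)*12 = ((-7 - 1*4) + 6)*12 = ((-7 - 4) + 6)*12 = (-11 + 6)*12 = -5*12 = -60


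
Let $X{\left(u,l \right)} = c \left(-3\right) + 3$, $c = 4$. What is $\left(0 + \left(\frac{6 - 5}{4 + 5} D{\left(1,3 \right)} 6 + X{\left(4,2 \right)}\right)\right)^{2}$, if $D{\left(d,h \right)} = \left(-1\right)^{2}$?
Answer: $\frac{625}{9} \approx 69.444$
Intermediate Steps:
$D{\left(d,h \right)} = 1$
$X{\left(u,l \right)} = -9$ ($X{\left(u,l \right)} = 4 \left(-3\right) + 3 = -12 + 3 = -9$)
$\left(0 + \left(\frac{6 - 5}{4 + 5} D{\left(1,3 \right)} 6 + X{\left(4,2 \right)}\right)\right)^{2} = \left(0 - \left(9 - \frac{6 - 5}{4 + 5} \cdot 1 \cdot 6\right)\right)^{2} = \left(0 - \left(9 - 1 \cdot \frac{1}{9} \cdot 6\right)\right)^{2} = \left(0 + \left(\frac{1}{9} \cdot 6 - 9\right)\right)^{2} = \left(0 + \left(\frac{2}{3} - 9\right)\right)^{2} = \left(0 - \frac{25}{3}\right)^{2} = \left(- \frac{25}{3}\right)^{2} = \frac{625}{9}$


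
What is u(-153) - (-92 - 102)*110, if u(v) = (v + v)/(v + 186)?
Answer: 234638/11 ≈ 21331.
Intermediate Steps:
u(v) = 2*v/(186 + v) (u(v) = (2*v)/(186 + v) = 2*v/(186 + v))
u(-153) - (-92 - 102)*110 = 2*(-153)/(186 - 153) - (-92 - 102)*110 = 2*(-153)/33 - (-194)*110 = 2*(-153)*(1/33) - 1*(-21340) = -102/11 + 21340 = 234638/11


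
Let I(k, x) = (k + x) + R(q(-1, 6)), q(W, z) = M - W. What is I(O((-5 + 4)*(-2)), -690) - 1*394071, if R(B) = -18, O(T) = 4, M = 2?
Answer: -394775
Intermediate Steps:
q(W, z) = 2 - W
I(k, x) = -18 + k + x (I(k, x) = (k + x) - 18 = -18 + k + x)
I(O((-5 + 4)*(-2)), -690) - 1*394071 = (-18 + 4 - 690) - 1*394071 = -704 - 394071 = -394775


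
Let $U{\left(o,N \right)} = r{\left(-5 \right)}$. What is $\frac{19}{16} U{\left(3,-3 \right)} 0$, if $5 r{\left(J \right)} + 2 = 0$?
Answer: $0$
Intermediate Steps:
$r{\left(J \right)} = - \frac{2}{5}$ ($r{\left(J \right)} = - \frac{2}{5} + \frac{1}{5} \cdot 0 = - \frac{2}{5} + 0 = - \frac{2}{5}$)
$U{\left(o,N \right)} = - \frac{2}{5}$
$\frac{19}{16} U{\left(3,-3 \right)} 0 = \frac{19}{16} \left(- \frac{2}{5}\right) 0 = \left(- \frac{19}{40}\right) 0 = 0$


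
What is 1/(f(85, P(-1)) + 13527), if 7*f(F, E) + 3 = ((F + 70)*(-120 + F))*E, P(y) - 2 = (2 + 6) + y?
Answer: 7/45861 ≈ 0.00015264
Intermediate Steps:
P(y) = 10 + y (P(y) = 2 + ((2 + 6) + y) = 2 + (8 + y) = 10 + y)
f(F, E) = -3/7 + E*(-120 + F)*(70 + F)/7 (f(F, E) = -3/7 + (((F + 70)*(-120 + F))*E)/7 = -3/7 + (((70 + F)*(-120 + F))*E)/7 = -3/7 + (((-120 + F)*(70 + F))*E)/7 = -3/7 + (E*(-120 + F)*(70 + F))/7 = -3/7 + E*(-120 + F)*(70 + F)/7)
1/(f(85, P(-1)) + 13527) = 1/((-3/7 - 1200*(10 - 1) - 50/7*(10 - 1)*85 + (⅐)*(10 - 1)*85²) + 13527) = 1/((-3/7 - 1200*9 - 50/7*9*85 + (⅐)*9*7225) + 13527) = 1/((-3/7 - 10800 - 38250/7 + 65025/7) + 13527) = 1/(-48828/7 + 13527) = 1/(45861/7) = 7/45861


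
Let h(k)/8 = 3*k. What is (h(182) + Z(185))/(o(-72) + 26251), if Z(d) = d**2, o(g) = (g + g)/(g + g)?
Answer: 38593/26252 ≈ 1.4701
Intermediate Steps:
h(k) = 24*k (h(k) = 8*(3*k) = 24*k)
o(g) = 1 (o(g) = (2*g)/((2*g)) = (2*g)*(1/(2*g)) = 1)
(h(182) + Z(185))/(o(-72) + 26251) = (24*182 + 185**2)/(1 + 26251) = (4368 + 34225)/26252 = 38593*(1/26252) = 38593/26252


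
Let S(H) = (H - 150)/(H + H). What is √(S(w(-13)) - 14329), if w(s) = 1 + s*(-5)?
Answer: 9*I*√21406/11 ≈ 119.71*I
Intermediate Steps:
w(s) = 1 - 5*s
S(H) = (-150 + H)/(2*H) (S(H) = (-150 + H)/((2*H)) = (-150 + H)*(1/(2*H)) = (-150 + H)/(2*H))
√(S(w(-13)) - 14329) = √((-150 + (1 - 5*(-13)))/(2*(1 - 5*(-13))) - 14329) = √((-150 + (1 + 65))/(2*(1 + 65)) - 14329) = √((½)*(-150 + 66)/66 - 14329) = √((½)*(1/66)*(-84) - 14329) = √(-7/11 - 14329) = √(-157626/11) = 9*I*√21406/11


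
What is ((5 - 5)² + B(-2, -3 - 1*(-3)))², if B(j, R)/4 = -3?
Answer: 144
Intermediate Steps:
B(j, R) = -12 (B(j, R) = 4*(-3) = -12)
((5 - 5)² + B(-2, -3 - 1*(-3)))² = ((5 - 5)² - 12)² = (0² - 12)² = (0 - 12)² = (-12)² = 144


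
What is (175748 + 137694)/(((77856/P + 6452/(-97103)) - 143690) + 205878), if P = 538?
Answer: 4093663321747/814086408456 ≈ 5.0285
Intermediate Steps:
(175748 + 137694)/(((77856/P + 6452/(-97103)) - 143690) + 205878) = (175748 + 137694)/(((77856/538 + 6452/(-97103)) - 143690) + 205878) = 313442/(((77856*(1/538) + 6452*(-1/97103)) - 143690) + 205878) = 313442/(((38928/269 - 6452/97103) - 143690) + 205878) = 313442/((3778289996/26120707 - 143690) + 205878) = 313442/(-3749506098834/26120707 + 205878) = 313442/(1628172816912/26120707) = 313442*(26120707/1628172816912) = 4093663321747/814086408456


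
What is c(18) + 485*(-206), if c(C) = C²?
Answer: -99586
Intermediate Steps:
c(18) + 485*(-206) = 18² + 485*(-206) = 324 - 99910 = -99586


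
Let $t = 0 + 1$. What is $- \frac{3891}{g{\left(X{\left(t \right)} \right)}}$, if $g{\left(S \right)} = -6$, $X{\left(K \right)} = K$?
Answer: $\frac{1297}{2} \approx 648.5$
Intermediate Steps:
$t = 1$
$- \frac{3891}{g{\left(X{\left(t \right)} \right)}} = - \frac{3891}{-6} = \left(-3891\right) \left(- \frac{1}{6}\right) = \frac{1297}{2}$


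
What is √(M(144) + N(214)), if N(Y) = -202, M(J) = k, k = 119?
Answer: I*√83 ≈ 9.1104*I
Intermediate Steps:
M(J) = 119
√(M(144) + N(214)) = √(119 - 202) = √(-83) = I*√83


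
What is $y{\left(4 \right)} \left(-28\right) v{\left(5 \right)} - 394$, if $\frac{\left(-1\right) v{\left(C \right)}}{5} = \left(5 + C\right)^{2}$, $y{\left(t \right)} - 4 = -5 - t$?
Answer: $-70394$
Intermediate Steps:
$y{\left(t \right)} = -1 - t$ ($y{\left(t \right)} = 4 - \left(5 + t\right) = -1 - t$)
$v{\left(C \right)} = - 5 \left(5 + C\right)^{2}$
$y{\left(4 \right)} \left(-28\right) v{\left(5 \right)} - 394 = \left(-1 - 4\right) \left(-28\right) \left(- 5 \left(5 + 5\right)^{2}\right) - 394 = \left(-1 - 4\right) \left(-28\right) \left(- 5 \cdot 10^{2}\right) - 394 = \left(-5\right) \left(-28\right) \left(\left(-5\right) 100\right) - 394 = 140 \left(-500\right) - 394 = -70000 - 394 = -70394$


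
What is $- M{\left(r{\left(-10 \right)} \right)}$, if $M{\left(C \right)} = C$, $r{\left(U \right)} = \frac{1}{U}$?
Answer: $\frac{1}{10} \approx 0.1$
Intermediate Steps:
$- M{\left(r{\left(-10 \right)} \right)} = - \frac{1}{-10} = \left(-1\right) \left(- \frac{1}{10}\right) = \frac{1}{10}$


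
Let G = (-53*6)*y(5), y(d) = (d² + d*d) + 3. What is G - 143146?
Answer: -160000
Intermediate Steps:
y(d) = 3 + 2*d² (y(d) = (d² + d²) + 3 = 2*d² + 3 = 3 + 2*d²)
G = -16854 (G = (-53*6)*(3 + 2*5²) = -318*(3 + 2*25) = -318*(3 + 50) = -318*53 = -16854)
G - 143146 = -16854 - 143146 = -160000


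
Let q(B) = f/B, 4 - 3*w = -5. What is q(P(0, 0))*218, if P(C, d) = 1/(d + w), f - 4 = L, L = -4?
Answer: 0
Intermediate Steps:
w = 3 (w = 4/3 - ⅓*(-5) = 4/3 + 5/3 = 3)
f = 0 (f = 4 - 4 = 0)
P(C, d) = 1/(3 + d) (P(C, d) = 1/(d + 3) = 1/(3 + d))
q(B) = 0 (q(B) = 0/B = 0)
q(P(0, 0))*218 = 0*218 = 0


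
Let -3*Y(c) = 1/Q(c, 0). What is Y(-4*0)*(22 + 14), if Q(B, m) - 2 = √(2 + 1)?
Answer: -24 + 12*√3 ≈ -3.2154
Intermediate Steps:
Q(B, m) = 2 + √3 (Q(B, m) = 2 + √(2 + 1) = 2 + √3)
Y(c) = -1/(3*(2 + √3))
Y(-4*0)*(22 + 14) = (-⅔ + √3/3)*(22 + 14) = (-⅔ + √3/3)*36 = -24 + 12*√3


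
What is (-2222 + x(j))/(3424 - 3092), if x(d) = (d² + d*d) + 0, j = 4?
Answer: -1095/166 ≈ -6.5964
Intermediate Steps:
x(d) = 2*d² (x(d) = (d² + d²) + 0 = 2*d² + 0 = 2*d²)
(-2222 + x(j))/(3424 - 3092) = (-2222 + 2*4²)/(3424 - 3092) = (-2222 + 2*16)/332 = (-2222 + 32)*(1/332) = -2190*1/332 = -1095/166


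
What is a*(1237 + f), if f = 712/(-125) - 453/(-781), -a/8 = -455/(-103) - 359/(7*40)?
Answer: -10874512132794/351938125 ≈ -30899.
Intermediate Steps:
a = -90423/3605 (a = -8*(-455/(-103) - 359/(7*40)) = -8*(-455*(-1/103) - 359/280) = -8*(455/103 - 359*1/280) = -8*(455/103 - 359/280) = -8*90423/28840 = -90423/3605 ≈ -25.083)
f = -499447/97625 (f = 712*(-1/125) - 453*(-1/781) = -712/125 + 453/781 = -499447/97625 ≈ -5.1160)
a*(1237 + f) = -90423*(1237 - 499447/97625)/3605 = -90423/3605*120262678/97625 = -10874512132794/351938125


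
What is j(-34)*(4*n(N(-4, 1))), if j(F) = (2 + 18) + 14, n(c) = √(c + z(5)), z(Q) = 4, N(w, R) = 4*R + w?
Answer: 272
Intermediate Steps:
N(w, R) = w + 4*R
n(c) = √(4 + c) (n(c) = √(c + 4) = √(4 + c))
j(F) = 34 (j(F) = 20 + 14 = 34)
j(-34)*(4*n(N(-4, 1))) = 34*(4*√(4 + (-4 + 4*1))) = 34*(4*√(4 + (-4 + 4))) = 34*(4*√(4 + 0)) = 34*(4*√4) = 34*(4*2) = 34*8 = 272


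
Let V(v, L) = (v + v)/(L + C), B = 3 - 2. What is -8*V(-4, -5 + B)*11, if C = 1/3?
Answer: -192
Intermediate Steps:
C = ⅓ ≈ 0.33333
B = 1
V(v, L) = 2*v/(⅓ + L) (V(v, L) = (v + v)/(L + ⅓) = (2*v)/(⅓ + L) = 2*v/(⅓ + L))
-8*V(-4, -5 + B)*11 = -48*(-4)/(1 + 3*(-5 + 1))*11 = -48*(-4)/(1 + 3*(-4))*11 = -48*(-4)/(1 - 12)*11 = -48*(-4)/(-11)*11 = -48*(-4)*(-1)/11*11 = -8*24/11*11 = -192/11*11 = -192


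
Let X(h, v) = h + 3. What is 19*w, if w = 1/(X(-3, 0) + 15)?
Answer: 19/15 ≈ 1.2667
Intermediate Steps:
X(h, v) = 3 + h
w = 1/15 (w = 1/((3 - 3) + 15) = 1/(0 + 15) = 1/15 ≈ 0.066667)
19*w = 19*(1/15) = 19/15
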